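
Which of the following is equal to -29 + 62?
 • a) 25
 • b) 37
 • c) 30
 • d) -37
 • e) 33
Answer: e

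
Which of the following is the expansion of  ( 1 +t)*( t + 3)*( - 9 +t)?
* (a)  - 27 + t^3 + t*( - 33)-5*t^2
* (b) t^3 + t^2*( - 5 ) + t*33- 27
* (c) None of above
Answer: a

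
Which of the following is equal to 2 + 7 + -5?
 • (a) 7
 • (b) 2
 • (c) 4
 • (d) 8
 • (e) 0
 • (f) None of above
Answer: c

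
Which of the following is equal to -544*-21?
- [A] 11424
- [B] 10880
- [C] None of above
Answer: A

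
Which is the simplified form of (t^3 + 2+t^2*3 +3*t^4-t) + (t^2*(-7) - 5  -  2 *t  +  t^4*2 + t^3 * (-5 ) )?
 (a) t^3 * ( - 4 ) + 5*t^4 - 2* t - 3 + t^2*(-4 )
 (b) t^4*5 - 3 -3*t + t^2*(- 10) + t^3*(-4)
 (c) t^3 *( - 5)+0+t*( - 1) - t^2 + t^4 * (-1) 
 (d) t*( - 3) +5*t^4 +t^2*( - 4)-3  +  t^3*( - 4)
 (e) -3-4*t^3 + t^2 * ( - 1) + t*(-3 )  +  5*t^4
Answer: d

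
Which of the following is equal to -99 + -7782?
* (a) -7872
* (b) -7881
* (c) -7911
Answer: b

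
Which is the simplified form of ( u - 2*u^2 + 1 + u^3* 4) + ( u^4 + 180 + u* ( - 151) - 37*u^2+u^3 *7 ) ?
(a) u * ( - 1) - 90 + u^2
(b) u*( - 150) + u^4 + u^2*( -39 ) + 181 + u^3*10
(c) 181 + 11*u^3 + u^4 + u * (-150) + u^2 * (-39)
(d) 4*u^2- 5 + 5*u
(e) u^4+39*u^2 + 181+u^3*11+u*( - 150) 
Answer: c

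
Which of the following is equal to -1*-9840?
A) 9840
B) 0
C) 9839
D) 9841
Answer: A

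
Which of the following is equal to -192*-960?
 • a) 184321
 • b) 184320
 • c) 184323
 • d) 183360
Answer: b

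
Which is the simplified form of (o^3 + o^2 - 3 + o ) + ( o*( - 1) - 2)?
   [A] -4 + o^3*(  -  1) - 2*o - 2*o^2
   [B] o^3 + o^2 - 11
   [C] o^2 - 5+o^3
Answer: C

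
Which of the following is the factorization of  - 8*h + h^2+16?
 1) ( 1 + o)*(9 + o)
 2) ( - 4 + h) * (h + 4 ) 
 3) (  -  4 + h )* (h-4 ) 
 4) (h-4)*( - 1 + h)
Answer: 3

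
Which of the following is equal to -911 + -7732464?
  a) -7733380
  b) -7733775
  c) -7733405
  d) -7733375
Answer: d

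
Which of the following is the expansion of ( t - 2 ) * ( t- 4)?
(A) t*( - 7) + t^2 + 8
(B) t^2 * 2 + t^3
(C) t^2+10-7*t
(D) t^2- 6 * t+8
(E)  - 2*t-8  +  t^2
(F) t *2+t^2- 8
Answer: D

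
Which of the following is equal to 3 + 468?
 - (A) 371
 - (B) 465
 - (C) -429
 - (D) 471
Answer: D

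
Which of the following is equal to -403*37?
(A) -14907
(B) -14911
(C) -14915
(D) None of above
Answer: B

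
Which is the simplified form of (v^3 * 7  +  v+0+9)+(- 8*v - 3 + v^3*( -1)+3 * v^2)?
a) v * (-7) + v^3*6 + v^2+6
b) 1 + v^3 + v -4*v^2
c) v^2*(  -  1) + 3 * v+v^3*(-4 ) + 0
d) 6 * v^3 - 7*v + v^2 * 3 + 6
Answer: d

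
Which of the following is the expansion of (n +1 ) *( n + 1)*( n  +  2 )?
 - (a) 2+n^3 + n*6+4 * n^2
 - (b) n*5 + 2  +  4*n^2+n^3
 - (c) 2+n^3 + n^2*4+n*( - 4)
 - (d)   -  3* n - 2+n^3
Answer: b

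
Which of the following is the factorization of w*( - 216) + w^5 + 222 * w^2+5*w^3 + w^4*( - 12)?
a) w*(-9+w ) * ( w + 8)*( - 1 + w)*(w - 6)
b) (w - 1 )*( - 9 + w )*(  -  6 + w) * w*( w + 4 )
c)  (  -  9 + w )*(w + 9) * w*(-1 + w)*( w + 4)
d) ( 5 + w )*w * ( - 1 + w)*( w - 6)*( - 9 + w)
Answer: b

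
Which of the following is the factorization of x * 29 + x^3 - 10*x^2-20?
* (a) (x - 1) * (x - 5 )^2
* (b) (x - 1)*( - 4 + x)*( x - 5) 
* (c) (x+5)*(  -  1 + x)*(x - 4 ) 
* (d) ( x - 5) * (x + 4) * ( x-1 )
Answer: b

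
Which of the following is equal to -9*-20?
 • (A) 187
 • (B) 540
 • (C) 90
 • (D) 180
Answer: D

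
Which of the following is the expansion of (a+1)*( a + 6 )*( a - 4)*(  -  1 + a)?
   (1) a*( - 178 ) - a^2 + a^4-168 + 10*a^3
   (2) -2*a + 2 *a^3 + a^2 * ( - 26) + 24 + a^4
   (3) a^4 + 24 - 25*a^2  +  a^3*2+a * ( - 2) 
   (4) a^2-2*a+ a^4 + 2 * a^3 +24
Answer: 3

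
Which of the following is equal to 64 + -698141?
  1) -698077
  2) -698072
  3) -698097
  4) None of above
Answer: 1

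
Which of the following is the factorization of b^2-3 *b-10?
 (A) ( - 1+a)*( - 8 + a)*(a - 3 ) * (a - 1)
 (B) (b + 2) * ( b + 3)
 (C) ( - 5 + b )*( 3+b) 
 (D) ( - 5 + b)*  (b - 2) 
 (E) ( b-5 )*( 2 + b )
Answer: E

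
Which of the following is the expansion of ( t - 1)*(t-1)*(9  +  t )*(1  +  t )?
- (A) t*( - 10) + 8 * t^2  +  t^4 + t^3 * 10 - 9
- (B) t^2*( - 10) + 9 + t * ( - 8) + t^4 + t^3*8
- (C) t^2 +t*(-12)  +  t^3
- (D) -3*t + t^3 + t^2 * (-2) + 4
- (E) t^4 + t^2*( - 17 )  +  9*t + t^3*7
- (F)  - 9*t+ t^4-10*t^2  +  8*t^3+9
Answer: B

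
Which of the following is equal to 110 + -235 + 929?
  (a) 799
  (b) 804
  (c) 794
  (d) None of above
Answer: b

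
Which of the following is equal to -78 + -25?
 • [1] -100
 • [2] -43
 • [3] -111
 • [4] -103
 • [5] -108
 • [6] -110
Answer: 4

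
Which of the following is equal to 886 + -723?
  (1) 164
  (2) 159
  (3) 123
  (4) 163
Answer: 4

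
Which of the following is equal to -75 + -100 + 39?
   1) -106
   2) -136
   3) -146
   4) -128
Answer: 2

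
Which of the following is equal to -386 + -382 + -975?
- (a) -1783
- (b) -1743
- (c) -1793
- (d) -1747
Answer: b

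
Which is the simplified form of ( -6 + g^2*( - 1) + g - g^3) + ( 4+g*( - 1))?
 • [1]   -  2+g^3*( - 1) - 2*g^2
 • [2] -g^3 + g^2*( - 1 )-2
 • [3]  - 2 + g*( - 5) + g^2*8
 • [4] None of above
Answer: 2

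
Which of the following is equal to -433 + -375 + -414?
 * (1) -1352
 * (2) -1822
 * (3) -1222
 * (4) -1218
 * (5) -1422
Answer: 3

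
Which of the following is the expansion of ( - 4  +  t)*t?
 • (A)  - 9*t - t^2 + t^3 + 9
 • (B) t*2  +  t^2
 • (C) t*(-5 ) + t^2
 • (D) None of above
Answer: D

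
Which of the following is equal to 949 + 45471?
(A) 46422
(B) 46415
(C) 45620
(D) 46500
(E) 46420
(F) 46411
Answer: E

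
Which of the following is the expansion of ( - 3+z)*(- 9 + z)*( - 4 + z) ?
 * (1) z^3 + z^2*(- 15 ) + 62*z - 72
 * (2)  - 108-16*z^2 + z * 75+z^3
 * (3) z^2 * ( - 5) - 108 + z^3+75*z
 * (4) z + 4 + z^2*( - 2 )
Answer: 2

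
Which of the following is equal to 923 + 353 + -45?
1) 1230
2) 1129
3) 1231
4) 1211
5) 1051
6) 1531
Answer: 3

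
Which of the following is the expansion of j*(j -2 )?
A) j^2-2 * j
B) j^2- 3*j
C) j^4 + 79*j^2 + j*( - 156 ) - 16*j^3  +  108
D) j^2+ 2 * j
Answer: A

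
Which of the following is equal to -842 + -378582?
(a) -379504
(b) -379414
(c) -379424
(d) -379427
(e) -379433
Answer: c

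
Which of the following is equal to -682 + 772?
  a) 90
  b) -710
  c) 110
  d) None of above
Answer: a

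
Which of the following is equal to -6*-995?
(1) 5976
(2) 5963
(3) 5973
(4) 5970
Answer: 4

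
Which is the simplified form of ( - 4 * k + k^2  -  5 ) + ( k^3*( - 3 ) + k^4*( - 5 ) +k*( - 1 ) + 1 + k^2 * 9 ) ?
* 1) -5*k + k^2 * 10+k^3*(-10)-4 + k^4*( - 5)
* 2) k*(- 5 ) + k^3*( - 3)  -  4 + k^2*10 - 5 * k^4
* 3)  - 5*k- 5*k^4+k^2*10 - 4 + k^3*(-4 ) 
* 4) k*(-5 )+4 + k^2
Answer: 2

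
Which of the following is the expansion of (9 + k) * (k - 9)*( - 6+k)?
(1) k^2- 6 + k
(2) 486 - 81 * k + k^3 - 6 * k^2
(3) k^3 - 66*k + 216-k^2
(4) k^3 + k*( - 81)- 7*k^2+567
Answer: 2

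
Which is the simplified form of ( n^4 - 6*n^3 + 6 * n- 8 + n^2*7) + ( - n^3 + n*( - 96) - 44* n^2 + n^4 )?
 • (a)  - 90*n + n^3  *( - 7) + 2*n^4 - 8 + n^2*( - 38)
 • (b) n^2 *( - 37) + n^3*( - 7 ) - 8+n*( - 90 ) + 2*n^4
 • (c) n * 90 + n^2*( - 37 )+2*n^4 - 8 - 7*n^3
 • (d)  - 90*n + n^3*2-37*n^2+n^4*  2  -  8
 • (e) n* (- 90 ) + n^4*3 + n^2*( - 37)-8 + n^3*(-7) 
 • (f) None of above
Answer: b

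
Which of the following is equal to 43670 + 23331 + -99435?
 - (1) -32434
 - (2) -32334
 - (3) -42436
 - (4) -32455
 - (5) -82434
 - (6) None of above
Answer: 1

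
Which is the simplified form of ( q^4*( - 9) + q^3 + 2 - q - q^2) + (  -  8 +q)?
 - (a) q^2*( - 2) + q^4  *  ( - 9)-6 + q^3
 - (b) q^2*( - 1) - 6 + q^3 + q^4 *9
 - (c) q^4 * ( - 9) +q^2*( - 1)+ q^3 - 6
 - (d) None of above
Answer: c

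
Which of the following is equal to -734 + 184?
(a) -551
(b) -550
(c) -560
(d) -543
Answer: b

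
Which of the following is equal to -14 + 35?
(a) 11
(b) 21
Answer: b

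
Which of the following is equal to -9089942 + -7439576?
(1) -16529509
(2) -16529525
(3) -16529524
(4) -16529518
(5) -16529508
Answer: 4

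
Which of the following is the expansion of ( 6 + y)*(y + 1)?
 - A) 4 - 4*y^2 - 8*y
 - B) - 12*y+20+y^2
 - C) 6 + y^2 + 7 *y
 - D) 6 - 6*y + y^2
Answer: C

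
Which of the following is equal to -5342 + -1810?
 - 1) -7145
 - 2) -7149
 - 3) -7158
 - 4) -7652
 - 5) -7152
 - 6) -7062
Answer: 5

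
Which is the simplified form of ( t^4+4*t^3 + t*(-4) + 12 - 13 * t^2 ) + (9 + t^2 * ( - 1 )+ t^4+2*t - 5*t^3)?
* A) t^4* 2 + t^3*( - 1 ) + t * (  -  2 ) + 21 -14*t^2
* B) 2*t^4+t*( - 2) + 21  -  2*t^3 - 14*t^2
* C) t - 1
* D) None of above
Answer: A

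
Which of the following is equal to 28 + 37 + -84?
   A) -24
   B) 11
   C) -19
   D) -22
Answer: C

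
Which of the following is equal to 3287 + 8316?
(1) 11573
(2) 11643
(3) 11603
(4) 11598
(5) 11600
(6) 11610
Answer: 3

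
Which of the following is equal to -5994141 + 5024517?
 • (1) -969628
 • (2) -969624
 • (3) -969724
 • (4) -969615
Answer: 2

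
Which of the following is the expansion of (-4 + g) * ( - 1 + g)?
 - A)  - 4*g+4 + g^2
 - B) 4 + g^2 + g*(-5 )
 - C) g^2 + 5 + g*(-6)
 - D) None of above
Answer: B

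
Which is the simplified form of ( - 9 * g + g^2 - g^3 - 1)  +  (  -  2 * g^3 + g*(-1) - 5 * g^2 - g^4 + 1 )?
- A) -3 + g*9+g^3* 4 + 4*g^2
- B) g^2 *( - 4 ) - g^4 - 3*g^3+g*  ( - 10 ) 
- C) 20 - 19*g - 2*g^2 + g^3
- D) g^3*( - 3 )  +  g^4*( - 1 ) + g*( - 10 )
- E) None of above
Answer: B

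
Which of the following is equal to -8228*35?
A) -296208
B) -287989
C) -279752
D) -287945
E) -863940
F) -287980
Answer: F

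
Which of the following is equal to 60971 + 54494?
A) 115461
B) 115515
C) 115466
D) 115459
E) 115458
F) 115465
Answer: F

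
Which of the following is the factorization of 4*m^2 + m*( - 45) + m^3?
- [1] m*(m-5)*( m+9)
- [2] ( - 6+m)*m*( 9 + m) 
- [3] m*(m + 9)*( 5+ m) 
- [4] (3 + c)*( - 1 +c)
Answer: 1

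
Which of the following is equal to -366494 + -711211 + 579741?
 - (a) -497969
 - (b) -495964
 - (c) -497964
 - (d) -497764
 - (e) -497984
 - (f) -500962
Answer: c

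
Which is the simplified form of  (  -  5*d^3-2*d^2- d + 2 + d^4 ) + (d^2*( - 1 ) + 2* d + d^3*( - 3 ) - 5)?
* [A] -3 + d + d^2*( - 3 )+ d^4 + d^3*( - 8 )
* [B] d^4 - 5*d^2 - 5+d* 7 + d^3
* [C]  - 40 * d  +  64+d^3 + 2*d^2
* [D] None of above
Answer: A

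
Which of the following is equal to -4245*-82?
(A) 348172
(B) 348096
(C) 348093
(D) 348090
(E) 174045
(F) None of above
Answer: D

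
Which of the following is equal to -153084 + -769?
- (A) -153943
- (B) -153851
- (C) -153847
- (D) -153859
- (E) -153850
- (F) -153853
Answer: F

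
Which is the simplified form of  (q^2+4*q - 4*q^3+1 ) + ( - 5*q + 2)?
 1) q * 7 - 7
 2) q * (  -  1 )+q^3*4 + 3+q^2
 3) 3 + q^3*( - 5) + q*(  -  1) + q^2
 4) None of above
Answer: 4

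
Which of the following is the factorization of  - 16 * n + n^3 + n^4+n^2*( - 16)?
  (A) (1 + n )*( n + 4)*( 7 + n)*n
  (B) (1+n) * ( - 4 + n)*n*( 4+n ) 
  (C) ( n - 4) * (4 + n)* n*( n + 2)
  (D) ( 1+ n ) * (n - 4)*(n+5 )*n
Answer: B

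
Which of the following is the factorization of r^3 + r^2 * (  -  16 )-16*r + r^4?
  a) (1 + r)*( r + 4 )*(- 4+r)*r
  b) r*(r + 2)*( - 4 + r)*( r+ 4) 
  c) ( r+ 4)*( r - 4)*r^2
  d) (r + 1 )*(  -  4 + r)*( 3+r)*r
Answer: a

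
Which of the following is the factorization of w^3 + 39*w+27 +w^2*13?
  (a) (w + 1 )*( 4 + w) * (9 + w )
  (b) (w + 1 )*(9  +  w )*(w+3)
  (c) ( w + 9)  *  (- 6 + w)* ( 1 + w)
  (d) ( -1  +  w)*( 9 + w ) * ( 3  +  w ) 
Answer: b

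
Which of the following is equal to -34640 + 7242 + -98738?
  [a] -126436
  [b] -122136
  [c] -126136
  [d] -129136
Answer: c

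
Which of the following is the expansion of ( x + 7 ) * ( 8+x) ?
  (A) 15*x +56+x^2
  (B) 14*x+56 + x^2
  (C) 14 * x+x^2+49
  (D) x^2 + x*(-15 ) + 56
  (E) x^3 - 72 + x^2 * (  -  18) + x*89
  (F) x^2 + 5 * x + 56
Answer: A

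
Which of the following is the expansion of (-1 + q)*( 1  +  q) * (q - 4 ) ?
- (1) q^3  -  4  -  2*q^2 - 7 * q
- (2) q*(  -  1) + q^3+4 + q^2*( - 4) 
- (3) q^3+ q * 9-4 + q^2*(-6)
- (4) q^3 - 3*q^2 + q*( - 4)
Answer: 2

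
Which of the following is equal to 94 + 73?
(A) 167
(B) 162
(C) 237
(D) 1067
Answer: A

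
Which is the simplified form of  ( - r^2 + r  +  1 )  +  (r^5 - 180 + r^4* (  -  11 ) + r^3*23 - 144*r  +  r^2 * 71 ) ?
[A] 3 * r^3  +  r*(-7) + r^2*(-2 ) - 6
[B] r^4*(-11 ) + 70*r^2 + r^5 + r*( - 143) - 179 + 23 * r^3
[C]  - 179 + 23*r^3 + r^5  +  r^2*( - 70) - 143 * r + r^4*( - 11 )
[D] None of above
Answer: B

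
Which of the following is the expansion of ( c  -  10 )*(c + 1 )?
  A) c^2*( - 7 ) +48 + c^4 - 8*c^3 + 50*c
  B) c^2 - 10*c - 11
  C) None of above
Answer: C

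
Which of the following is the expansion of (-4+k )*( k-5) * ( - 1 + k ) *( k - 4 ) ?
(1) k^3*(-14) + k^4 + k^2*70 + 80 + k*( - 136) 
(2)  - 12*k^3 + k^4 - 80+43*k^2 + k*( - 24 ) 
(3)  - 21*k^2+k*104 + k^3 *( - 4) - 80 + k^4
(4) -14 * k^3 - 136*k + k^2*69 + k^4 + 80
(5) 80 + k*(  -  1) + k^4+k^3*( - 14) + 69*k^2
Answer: 4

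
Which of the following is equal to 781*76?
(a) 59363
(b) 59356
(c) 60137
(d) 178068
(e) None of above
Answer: b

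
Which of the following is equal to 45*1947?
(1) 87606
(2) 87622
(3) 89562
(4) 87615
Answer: 4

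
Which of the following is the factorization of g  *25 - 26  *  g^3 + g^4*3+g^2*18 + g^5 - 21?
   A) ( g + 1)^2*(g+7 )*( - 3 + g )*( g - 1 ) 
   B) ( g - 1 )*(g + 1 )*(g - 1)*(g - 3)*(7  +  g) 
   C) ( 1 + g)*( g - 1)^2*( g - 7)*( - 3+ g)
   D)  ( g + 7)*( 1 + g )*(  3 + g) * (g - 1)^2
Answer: B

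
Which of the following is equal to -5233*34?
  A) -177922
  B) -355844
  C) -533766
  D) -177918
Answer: A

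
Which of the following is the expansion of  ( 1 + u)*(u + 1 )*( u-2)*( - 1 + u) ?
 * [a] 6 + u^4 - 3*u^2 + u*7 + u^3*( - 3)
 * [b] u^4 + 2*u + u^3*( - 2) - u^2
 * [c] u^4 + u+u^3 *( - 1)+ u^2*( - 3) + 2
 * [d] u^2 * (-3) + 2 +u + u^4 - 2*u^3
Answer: c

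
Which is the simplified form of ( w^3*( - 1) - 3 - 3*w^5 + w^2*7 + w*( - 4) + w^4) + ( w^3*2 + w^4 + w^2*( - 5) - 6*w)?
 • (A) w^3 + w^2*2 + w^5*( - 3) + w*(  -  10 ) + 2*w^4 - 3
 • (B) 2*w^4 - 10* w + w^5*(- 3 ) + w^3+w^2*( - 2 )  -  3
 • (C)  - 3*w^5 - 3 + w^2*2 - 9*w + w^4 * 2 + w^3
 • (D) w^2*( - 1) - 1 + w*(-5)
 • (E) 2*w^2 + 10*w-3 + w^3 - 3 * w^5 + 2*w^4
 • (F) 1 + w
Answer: A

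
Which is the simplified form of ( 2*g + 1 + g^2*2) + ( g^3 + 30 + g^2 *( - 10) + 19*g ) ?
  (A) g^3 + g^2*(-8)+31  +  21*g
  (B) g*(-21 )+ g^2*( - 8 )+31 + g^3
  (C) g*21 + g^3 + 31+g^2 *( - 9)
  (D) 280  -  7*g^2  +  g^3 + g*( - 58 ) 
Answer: A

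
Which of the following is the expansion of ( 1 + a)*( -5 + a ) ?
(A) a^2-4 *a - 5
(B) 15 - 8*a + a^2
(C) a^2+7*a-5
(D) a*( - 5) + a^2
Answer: A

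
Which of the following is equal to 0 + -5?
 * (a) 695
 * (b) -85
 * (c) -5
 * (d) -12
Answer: c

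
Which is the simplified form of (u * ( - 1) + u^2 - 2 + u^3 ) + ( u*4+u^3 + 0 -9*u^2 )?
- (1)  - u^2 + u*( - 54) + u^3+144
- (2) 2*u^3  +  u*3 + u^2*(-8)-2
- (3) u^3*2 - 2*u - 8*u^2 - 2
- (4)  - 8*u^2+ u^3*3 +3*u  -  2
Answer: 2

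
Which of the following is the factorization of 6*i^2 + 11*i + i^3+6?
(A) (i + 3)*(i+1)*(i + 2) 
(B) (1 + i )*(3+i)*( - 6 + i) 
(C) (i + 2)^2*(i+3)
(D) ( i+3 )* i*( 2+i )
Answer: A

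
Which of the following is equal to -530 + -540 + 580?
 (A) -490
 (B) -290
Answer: A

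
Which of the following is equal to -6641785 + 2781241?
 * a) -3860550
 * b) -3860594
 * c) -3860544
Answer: c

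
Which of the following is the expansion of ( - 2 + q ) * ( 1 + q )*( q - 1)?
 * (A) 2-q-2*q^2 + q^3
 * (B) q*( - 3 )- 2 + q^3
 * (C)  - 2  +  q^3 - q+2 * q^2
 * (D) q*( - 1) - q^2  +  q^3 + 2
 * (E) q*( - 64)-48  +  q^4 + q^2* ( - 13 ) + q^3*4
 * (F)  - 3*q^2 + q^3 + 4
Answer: A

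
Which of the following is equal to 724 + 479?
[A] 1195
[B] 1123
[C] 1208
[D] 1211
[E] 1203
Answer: E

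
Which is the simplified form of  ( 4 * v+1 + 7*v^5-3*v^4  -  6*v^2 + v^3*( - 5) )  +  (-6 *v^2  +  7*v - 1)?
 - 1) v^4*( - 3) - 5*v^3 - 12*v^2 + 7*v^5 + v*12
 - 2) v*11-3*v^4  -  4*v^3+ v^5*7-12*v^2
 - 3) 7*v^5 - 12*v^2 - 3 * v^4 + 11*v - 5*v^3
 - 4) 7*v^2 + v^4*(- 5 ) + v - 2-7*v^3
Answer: 3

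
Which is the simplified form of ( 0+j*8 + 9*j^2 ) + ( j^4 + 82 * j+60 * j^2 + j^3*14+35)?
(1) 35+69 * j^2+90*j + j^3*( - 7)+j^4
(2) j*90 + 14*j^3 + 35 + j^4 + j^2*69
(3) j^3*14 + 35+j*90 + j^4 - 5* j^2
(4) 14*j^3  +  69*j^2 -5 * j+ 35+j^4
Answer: 2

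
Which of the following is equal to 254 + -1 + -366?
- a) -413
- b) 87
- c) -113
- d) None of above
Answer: c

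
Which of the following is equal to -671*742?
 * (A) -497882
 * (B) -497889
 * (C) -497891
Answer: A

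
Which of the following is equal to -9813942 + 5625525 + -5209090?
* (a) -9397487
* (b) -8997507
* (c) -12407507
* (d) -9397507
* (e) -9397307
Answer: d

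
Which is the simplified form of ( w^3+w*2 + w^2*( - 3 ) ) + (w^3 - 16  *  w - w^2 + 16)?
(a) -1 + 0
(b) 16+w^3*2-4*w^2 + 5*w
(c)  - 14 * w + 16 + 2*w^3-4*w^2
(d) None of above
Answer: c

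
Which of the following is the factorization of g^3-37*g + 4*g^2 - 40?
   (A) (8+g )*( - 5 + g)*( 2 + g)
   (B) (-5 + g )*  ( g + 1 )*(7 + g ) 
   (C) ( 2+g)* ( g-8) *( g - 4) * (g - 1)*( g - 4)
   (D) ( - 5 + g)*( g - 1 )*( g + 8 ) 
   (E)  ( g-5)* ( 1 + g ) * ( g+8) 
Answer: E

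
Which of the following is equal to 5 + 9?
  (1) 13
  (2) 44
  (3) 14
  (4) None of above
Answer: 3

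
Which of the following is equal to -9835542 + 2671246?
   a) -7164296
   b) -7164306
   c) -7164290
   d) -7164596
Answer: a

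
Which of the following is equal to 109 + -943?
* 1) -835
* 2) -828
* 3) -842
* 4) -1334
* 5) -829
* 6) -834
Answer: 6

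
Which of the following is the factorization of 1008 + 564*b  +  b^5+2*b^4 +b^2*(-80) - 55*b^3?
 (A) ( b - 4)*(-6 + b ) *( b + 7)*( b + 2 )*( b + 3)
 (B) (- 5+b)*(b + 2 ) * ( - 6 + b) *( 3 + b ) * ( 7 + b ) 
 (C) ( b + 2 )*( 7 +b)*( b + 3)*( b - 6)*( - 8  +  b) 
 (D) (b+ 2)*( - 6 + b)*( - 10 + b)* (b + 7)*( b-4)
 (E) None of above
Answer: A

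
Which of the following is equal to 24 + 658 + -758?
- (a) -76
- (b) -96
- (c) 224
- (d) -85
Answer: a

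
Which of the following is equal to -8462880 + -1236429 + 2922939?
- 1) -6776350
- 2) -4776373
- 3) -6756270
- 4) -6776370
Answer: 4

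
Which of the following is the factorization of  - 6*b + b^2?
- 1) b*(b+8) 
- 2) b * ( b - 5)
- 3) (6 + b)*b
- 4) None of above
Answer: 4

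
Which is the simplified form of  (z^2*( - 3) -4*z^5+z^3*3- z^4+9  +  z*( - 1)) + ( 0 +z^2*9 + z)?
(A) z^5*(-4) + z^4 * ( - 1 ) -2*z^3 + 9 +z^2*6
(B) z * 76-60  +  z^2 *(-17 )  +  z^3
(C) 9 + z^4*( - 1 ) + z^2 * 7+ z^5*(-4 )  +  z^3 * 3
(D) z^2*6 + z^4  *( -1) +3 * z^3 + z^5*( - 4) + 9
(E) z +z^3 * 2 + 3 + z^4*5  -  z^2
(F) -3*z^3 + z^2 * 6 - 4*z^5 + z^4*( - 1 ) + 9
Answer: D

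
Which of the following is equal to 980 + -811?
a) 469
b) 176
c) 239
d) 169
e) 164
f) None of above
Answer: d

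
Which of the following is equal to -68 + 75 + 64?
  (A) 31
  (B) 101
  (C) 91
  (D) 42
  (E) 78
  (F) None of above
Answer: F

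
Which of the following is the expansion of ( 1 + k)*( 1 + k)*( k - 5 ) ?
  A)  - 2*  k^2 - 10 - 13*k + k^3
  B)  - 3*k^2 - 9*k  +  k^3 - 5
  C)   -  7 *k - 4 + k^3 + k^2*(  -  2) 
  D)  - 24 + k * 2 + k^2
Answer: B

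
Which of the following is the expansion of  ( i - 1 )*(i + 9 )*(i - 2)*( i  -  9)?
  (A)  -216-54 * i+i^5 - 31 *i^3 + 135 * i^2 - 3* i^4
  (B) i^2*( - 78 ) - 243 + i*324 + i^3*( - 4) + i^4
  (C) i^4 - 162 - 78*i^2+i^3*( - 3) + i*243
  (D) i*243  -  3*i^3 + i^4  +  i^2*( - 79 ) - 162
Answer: D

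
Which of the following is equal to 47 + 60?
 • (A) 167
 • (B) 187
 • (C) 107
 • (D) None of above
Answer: C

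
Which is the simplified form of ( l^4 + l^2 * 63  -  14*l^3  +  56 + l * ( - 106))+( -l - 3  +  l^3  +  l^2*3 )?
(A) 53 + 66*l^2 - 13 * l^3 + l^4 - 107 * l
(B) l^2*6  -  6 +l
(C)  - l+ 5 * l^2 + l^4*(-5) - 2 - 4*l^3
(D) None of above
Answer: A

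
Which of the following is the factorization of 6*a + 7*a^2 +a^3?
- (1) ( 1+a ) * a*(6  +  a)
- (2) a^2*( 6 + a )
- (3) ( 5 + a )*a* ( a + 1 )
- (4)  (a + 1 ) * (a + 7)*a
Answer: 1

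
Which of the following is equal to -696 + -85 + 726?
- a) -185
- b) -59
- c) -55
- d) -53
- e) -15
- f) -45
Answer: c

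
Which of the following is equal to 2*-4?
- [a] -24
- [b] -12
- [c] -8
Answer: c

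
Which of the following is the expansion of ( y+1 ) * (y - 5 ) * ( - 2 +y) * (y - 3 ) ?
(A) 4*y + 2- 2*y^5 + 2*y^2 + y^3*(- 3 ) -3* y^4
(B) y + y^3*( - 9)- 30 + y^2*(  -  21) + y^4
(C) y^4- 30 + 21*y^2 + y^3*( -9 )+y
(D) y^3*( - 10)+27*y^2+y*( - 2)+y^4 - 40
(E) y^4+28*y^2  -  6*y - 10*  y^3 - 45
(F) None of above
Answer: C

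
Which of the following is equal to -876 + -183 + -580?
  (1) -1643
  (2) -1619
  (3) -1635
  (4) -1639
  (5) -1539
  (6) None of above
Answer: 4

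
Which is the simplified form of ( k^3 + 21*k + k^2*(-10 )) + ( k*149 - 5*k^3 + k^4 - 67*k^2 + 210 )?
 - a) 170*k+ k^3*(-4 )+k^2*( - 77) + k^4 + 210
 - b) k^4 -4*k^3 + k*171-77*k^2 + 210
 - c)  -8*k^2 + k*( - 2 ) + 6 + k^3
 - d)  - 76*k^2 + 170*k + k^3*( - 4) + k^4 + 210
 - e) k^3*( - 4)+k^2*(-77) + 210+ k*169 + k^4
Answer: a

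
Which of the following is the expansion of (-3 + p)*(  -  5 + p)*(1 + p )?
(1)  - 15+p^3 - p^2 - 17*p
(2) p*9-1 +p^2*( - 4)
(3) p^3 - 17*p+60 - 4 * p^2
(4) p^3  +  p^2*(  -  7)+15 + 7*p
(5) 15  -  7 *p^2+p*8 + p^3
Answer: 4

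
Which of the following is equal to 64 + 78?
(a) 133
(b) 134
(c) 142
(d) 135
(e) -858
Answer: c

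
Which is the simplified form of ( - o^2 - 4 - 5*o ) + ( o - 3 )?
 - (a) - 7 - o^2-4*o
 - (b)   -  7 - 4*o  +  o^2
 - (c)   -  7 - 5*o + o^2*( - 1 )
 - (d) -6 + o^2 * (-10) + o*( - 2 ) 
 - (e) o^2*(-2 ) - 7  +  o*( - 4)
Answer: a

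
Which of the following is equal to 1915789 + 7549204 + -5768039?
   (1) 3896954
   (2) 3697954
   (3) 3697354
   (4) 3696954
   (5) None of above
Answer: 4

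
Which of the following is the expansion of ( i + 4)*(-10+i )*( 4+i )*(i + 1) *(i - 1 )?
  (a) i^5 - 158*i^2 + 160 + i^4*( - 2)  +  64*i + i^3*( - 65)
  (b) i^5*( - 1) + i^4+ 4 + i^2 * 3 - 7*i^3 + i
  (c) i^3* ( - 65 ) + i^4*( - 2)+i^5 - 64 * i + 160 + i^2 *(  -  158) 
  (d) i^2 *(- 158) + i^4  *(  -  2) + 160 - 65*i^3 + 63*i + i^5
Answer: a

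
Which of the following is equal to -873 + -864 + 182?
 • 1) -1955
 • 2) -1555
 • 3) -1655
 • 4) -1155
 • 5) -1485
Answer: 2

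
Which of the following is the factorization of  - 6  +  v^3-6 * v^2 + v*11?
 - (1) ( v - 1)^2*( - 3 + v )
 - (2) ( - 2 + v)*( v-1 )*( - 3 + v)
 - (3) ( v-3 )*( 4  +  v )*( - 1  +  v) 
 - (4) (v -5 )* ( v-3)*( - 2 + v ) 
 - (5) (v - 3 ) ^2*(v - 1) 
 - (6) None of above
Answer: 2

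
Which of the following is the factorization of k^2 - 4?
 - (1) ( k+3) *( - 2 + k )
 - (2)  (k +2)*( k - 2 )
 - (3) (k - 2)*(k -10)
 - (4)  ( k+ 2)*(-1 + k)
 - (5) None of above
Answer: 2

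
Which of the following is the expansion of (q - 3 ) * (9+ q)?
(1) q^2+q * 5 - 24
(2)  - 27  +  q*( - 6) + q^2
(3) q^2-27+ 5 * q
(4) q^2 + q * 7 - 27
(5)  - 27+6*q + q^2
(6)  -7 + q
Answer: 5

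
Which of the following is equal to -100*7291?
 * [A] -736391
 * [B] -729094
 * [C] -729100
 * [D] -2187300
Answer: C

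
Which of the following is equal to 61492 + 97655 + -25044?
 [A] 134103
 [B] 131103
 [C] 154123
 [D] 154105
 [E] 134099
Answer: A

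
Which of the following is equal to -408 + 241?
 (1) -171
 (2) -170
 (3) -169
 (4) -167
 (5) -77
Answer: 4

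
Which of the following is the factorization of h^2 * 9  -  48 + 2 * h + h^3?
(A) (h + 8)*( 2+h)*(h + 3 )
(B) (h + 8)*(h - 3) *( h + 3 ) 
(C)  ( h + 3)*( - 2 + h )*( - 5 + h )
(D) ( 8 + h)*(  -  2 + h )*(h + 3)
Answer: D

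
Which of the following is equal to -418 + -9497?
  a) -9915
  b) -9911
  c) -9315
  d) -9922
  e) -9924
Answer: a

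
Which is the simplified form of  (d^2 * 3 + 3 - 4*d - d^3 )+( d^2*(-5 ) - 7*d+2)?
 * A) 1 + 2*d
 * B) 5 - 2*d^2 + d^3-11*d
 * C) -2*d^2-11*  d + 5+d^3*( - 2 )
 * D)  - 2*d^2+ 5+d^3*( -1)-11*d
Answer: D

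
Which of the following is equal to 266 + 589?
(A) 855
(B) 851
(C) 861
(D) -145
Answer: A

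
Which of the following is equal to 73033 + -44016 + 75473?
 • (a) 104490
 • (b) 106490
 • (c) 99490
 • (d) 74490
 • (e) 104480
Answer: a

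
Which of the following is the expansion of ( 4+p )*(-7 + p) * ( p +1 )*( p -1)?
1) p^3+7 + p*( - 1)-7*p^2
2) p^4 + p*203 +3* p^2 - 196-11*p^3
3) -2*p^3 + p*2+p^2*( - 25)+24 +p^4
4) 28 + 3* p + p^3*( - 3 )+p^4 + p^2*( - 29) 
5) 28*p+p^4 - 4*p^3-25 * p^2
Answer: 4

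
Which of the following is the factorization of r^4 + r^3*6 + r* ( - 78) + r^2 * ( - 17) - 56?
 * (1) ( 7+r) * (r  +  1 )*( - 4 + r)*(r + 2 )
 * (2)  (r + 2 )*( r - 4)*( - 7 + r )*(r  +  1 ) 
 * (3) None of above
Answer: 1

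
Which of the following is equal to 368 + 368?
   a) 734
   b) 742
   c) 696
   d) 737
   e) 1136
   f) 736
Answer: f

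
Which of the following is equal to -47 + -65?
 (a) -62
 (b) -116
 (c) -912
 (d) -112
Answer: d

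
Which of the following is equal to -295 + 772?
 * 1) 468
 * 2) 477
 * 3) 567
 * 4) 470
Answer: 2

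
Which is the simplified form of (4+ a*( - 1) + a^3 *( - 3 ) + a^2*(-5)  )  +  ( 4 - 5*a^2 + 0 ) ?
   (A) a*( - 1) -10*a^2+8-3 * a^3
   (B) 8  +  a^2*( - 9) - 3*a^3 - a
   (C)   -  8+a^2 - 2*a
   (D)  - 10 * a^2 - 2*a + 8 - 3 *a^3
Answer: A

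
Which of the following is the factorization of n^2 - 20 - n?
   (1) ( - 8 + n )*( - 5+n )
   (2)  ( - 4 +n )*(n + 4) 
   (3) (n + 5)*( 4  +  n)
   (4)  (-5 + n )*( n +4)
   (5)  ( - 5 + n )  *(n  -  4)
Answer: 4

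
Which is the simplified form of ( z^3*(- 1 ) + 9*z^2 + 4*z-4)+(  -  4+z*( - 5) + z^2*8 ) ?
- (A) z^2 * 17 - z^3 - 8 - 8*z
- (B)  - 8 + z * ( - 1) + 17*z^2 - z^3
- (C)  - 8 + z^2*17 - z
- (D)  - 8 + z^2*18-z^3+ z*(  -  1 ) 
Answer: B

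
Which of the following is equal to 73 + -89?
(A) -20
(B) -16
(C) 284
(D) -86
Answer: B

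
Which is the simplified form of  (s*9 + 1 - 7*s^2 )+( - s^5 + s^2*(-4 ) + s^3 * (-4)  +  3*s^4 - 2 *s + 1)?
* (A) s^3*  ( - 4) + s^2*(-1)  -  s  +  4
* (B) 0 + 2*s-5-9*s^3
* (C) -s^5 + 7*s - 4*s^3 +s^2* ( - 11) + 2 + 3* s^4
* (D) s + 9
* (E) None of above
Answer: C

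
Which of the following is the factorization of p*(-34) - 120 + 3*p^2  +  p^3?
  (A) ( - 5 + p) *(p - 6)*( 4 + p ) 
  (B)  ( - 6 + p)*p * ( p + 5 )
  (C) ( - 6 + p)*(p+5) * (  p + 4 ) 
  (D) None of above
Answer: C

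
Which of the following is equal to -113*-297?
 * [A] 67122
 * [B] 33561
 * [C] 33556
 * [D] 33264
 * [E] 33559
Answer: B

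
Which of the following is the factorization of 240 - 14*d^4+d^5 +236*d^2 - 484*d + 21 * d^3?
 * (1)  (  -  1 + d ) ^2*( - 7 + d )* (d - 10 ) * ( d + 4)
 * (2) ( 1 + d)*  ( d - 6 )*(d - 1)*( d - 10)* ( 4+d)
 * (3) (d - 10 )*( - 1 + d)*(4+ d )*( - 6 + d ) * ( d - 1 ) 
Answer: 3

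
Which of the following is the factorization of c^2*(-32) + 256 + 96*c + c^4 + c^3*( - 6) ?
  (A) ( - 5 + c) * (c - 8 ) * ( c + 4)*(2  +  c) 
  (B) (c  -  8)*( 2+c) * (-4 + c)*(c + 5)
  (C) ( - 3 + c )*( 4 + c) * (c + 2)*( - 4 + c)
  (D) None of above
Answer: D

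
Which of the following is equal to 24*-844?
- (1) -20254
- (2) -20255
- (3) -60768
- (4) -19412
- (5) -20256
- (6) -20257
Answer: 5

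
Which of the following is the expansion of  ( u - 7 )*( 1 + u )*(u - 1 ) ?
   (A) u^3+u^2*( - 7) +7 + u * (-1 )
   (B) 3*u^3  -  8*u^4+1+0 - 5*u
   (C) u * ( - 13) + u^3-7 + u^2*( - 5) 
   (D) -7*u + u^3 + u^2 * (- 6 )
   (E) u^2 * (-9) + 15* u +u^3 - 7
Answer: A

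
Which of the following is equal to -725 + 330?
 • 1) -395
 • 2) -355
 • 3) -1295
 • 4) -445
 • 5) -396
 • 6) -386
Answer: 1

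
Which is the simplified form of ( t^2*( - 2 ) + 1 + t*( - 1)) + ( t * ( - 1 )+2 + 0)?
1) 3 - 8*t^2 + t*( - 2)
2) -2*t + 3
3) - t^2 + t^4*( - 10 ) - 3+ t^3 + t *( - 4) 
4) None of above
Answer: 4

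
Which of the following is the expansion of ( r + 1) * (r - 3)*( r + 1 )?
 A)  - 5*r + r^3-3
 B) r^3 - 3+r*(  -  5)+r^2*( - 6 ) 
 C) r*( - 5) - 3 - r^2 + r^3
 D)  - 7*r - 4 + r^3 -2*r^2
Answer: C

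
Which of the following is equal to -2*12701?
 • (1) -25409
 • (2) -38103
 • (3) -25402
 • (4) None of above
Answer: 3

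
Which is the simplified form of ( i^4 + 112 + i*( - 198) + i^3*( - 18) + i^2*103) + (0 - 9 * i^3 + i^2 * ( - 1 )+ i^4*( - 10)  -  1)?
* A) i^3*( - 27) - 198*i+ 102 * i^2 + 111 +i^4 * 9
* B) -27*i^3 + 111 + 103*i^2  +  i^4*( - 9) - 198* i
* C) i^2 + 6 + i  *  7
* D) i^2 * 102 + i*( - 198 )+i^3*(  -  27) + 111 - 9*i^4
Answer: D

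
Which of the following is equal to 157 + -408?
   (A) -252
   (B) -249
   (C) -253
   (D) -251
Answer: D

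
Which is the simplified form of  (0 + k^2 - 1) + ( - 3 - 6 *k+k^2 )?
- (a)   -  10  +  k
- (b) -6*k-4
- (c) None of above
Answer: c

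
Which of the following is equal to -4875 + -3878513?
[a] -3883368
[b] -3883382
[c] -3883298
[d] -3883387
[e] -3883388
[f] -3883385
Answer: e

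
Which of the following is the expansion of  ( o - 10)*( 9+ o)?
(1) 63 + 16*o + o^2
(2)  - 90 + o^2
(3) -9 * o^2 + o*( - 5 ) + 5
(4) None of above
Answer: 4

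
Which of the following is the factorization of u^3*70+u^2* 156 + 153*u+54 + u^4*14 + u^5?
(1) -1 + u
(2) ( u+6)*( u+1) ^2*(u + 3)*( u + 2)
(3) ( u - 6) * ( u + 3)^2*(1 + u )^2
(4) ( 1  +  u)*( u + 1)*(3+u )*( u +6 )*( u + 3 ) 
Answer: 4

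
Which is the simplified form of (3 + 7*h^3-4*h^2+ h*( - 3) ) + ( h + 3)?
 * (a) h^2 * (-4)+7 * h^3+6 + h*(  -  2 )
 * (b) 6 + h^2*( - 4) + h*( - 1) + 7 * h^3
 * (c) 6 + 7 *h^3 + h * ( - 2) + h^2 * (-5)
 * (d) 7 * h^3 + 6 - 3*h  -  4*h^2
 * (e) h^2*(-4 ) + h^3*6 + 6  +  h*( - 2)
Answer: a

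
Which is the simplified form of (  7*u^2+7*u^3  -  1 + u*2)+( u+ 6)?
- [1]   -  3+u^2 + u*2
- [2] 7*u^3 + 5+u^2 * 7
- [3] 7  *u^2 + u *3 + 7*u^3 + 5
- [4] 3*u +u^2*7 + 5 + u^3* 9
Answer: 3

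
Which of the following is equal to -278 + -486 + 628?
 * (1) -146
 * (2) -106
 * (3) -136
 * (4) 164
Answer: 3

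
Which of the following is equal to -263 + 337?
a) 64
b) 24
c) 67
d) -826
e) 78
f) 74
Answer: f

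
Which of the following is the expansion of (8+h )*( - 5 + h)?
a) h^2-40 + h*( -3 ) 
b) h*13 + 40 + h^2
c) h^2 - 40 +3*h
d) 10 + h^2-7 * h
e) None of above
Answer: c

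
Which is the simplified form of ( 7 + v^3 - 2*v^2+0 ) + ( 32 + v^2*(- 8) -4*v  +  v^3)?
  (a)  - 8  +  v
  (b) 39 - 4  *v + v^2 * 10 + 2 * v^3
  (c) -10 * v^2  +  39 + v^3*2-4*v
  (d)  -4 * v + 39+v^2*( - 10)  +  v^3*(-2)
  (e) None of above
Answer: c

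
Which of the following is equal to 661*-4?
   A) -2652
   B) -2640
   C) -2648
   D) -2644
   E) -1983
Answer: D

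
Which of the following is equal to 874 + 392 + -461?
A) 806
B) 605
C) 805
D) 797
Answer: C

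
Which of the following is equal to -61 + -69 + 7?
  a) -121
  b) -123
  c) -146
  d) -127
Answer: b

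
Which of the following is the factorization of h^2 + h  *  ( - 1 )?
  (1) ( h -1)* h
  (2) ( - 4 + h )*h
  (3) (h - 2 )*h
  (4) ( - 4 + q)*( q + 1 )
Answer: 1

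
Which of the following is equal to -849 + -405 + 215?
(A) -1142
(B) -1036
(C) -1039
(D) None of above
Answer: C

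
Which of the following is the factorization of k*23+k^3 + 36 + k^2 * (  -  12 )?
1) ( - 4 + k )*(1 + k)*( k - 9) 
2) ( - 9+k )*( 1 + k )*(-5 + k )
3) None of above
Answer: 1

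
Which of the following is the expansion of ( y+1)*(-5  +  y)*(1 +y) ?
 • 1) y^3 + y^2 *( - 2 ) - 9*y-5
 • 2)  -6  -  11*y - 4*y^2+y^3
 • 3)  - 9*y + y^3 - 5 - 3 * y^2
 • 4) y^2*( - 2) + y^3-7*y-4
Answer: 3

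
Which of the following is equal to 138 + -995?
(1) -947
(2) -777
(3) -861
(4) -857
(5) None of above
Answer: 4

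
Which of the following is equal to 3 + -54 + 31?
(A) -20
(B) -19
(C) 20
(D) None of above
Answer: A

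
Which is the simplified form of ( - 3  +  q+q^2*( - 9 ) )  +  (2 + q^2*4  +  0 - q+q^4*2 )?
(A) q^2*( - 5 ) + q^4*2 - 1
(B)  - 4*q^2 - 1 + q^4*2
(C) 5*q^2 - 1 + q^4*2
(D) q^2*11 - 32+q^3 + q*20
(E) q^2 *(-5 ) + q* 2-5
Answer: A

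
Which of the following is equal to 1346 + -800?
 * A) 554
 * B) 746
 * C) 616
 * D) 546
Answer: D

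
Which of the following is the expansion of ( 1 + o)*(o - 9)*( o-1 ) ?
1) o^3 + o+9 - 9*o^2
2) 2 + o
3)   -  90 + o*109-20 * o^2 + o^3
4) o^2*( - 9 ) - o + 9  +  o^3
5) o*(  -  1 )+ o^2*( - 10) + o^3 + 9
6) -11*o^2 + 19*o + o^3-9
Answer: 4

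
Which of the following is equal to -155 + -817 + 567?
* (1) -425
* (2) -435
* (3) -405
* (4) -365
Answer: 3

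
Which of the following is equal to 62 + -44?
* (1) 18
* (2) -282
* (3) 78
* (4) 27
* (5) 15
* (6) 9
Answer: 1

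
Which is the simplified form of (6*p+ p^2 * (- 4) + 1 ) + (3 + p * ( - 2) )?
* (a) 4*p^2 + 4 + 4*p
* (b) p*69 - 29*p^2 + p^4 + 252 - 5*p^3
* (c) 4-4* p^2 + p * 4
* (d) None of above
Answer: c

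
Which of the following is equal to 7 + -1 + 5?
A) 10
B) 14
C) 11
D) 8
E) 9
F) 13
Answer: C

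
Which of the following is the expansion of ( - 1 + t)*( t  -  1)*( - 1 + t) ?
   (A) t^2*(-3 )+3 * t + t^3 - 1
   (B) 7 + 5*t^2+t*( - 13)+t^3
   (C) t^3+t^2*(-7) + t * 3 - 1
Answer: A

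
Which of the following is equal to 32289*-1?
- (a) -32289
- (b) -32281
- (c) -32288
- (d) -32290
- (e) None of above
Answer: a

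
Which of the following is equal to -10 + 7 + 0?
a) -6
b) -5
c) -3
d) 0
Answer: c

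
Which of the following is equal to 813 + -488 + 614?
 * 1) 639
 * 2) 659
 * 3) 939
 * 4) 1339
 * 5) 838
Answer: 3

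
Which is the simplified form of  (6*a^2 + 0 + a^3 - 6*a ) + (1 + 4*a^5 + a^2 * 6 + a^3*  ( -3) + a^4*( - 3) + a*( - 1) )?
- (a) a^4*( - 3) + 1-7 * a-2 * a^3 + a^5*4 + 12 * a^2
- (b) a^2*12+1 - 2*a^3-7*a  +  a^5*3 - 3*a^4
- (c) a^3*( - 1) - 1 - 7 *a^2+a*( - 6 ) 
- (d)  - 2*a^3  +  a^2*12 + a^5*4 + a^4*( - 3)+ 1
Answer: a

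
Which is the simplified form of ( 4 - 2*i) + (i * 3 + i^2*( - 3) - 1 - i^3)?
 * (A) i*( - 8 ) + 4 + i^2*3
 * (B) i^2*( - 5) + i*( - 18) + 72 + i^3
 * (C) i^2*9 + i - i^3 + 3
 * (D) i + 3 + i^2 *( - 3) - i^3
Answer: D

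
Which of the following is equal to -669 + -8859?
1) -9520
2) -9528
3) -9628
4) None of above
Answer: 2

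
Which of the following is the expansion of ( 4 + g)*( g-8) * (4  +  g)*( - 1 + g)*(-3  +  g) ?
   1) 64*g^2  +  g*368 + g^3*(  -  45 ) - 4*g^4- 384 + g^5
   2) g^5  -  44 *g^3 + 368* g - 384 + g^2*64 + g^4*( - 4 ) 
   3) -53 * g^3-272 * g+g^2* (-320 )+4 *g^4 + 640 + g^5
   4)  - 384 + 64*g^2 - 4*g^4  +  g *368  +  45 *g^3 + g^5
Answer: 1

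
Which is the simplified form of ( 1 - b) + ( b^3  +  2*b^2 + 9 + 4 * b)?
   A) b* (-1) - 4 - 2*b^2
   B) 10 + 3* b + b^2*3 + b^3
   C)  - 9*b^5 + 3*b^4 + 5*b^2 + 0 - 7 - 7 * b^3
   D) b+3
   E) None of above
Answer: E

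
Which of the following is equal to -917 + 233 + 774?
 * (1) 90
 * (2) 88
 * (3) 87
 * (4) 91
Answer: 1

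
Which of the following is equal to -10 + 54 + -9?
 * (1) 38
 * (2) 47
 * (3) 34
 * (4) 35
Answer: 4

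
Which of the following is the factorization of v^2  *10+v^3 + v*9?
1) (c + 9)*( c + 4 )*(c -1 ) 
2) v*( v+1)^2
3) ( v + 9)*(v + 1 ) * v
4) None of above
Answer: 3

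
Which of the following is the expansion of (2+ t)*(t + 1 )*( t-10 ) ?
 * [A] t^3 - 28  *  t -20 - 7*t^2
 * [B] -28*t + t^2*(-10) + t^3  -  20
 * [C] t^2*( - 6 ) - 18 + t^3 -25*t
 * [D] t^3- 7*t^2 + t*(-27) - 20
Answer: A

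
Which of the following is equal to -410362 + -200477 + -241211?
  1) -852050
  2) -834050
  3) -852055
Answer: 1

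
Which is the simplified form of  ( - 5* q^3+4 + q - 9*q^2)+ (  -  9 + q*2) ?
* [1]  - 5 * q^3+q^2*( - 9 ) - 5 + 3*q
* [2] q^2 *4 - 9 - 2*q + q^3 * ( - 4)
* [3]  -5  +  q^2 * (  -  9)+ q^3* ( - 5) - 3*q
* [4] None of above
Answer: 1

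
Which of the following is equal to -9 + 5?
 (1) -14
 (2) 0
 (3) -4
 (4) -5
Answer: 3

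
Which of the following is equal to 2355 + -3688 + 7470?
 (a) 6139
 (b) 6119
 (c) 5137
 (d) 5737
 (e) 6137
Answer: e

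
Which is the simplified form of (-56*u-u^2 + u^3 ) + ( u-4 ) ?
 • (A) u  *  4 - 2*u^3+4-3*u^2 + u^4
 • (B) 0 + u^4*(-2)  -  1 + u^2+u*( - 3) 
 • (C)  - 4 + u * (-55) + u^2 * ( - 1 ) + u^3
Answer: C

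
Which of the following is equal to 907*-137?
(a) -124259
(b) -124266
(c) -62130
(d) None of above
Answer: a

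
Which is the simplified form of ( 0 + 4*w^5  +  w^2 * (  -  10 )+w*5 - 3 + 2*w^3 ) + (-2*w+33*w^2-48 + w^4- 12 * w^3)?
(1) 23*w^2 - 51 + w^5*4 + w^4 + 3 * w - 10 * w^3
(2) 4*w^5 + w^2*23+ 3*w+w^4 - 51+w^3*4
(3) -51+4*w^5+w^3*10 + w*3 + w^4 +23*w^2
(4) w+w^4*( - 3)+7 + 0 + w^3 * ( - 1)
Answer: 1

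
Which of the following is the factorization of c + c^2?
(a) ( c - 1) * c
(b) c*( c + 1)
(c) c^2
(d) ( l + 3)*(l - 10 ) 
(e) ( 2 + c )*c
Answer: b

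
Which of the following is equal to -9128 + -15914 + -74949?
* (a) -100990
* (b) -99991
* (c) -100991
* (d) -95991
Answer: b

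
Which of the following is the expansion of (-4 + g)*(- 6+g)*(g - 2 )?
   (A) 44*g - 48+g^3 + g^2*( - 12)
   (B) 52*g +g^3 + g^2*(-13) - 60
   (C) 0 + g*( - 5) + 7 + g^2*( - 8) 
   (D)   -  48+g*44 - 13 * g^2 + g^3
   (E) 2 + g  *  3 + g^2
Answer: A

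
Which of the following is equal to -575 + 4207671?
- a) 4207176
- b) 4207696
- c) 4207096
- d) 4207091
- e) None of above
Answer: c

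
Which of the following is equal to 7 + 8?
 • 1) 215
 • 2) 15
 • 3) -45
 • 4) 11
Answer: 2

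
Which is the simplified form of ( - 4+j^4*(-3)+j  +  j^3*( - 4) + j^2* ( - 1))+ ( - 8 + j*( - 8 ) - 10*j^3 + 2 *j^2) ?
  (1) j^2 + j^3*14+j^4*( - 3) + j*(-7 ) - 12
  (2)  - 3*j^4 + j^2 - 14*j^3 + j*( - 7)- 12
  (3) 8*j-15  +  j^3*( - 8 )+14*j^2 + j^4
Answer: 2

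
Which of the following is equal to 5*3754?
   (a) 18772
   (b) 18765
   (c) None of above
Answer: c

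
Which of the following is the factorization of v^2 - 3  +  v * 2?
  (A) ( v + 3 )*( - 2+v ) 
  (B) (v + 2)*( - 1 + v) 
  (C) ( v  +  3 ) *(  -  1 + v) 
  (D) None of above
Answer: C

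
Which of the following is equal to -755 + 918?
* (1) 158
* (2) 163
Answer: 2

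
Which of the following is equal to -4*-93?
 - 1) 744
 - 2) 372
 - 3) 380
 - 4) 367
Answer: 2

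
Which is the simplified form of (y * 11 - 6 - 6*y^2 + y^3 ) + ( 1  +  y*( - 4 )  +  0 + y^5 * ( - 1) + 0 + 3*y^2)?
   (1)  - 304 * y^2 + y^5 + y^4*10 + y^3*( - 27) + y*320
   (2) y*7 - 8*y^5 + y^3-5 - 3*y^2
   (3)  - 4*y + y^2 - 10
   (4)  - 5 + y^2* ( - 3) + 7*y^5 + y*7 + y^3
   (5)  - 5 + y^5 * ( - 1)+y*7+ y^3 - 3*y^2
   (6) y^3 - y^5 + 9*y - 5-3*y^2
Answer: 5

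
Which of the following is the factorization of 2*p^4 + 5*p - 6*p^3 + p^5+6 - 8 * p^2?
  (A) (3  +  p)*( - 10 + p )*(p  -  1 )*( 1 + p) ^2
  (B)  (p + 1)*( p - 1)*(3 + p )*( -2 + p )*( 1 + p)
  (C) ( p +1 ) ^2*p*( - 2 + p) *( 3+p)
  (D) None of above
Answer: B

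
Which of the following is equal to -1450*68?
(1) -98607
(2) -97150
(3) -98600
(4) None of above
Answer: 3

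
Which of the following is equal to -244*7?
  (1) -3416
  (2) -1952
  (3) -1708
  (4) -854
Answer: 3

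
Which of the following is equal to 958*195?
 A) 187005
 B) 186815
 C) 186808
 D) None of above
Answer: D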